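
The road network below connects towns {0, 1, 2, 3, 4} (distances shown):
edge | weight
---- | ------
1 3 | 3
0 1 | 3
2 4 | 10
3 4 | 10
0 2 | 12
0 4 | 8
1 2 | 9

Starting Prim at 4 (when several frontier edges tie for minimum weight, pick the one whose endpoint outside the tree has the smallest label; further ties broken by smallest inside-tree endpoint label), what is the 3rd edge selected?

Grow the tree from 4 using Prim:
Step 1: frontier [0 4 8, 2 4 10, 3 4 10] → take 0 4 (8); add 0.
Step 2: frontier [0 1 3, 0 2 12, 2 4 10, 3 4 10] → take 0 1 (3); add 1.
Step 3: frontier [0 2 12, 1 3 3, 1 2 9, 2 4 10, 3 4 10] → take 1 3 (3); add 3.
Step 4: frontier [0 2 12, 1 2 9, 2 4 10] → take 1 2 (9); add 2.
The 3rd edge added is 1 3.

1-3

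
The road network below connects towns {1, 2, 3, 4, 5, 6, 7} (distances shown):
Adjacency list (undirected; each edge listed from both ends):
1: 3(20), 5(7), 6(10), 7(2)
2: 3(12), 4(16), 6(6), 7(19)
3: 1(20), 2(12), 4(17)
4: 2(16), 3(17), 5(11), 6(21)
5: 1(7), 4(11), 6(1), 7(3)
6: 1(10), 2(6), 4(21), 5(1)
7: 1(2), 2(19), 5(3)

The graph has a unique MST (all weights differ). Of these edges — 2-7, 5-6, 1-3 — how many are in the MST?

1

Kruskal: consider edges lightest-first.
5-6 (1): add — endpoints in different components.
1-7 (2): add — endpoints in different components.
5-7 (3): add — endpoints in different components.
2-6 (6): add — endpoints in different components.
1-5 (7): skip — 1 and 5 already connected.
1-6 (10): skip — 1 and 6 already connected.
4-5 (11): add — endpoints in different components.
2-3 (12): add — endpoints in different components.
MST edge set: {5-6, 1-7, 5-7, 2-6, 4-5, 2-3}.
Of the listed edges, {5-6} are in the MST → 1.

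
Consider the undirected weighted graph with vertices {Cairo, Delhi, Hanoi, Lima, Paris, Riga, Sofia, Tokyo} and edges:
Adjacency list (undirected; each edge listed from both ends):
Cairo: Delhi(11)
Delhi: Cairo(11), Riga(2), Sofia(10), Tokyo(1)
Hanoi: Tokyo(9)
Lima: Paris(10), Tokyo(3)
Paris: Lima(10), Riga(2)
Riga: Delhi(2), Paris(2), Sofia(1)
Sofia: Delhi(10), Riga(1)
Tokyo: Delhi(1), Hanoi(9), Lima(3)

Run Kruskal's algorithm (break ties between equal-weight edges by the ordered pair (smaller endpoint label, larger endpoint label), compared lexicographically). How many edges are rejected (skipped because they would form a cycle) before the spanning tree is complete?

2

Kruskal's algorithm — process edges by increasing weight (ties by edge label):
Delhi Tokyo (1): add — endpoints in different components.
Riga Sofia (1): add — endpoints in different components.
Delhi Riga (2): add — endpoints in different components.
Paris Riga (2): add — endpoints in different components.
Lima Tokyo (3): add — endpoints in different components.
Hanoi Tokyo (9): add — endpoints in different components.
Delhi Sofia (10): skip — Sofia and Delhi already connected.
Lima Paris (10): skip — Lima and Paris already connected.
Cairo Delhi (11): add — endpoints in different components.
Edges rejected before the tree was complete: 2.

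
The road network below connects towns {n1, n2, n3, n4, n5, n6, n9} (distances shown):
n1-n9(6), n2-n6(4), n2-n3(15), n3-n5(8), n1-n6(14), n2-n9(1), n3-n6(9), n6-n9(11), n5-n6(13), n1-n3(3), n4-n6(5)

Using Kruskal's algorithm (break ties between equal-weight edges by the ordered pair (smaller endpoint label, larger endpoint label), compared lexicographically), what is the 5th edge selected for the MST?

Kruskal's algorithm — process edges by increasing weight (ties by edge label):
n2-n9 (1): add. Components now {n4} {n1} {n2,n9} {n6} {n3} {n5}
n1-n3 (3): add. Components now {n4} {n1,n3} {n2,n9} {n6} {n5}
n2-n6 (4): add. Components now {n4} {n1,n3} {n2,n6,n9} {n5}
n4-n6 (5): add. Components now {n2,n4,n6,n9} {n1,n3} {n5}
n1-n9 (6): add. Components now {n1,n2,n3,n4,n6,n9} {n5}
n3-n5 (8): add. Components now {n1,n2,n3,n4,n5,n6,n9}
The 5th edge added is n1-n9.

n1-n9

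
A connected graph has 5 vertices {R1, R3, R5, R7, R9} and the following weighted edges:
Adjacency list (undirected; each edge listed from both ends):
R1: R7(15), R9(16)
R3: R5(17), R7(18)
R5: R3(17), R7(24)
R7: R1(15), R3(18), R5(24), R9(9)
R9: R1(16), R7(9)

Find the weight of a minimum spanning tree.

59

Prim's algorithm from R1:
Step 1: cheapest edge leaving the tree is R1 R7 (15); add R7.
Step 2: cheapest edge leaving the tree is R7 R9 (9); add R9.
Step 3: cheapest edge leaving the tree is R3 R7 (18); add R3.
Step 4: cheapest edge leaving the tree is R3 R5 (17); add R5.
MST edges: R1 R7, R7 R9, R3 R7, R3 R5; total weight 15+9+18+17 = 59.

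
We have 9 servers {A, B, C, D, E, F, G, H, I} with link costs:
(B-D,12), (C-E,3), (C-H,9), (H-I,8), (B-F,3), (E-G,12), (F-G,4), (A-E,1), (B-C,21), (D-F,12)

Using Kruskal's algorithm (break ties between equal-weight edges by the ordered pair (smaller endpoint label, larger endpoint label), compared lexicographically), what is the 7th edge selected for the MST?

B-D

Kruskal: consider edges lightest-first.
A-E (1): add — endpoints in different components.
B-F (3): add — endpoints in different components.
C-E (3): add — endpoints in different components.
F-G (4): add — endpoints in different components.
H-I (8): add — endpoints in different components.
C-H (9): add — endpoints in different components.
B-D (12): add — endpoints in different components.
D-F (12): skip — D and F already connected.
E-G (12): add — endpoints in different components.
The 7th edge added is B-D.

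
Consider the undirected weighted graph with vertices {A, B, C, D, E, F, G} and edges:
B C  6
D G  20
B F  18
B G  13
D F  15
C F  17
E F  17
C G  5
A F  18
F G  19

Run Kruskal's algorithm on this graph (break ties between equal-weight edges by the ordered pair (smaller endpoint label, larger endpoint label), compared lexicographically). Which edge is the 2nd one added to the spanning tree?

B-C

Sort edges by weight, then run Kruskal:
C G (5): add. Components now {A} {B} {C,G} {D} {E} {F}
B C (6): add. Components now {A} {B,C,G} {D} {E} {F}
B G (13): skip — B and G already connected.
D F (15): add. Components now {A} {B,C,G} {D,F} {E}
C F (17): add. Components now {A} {B,C,D,F,G} {E}
E F (17): add. Components now {A} {B,C,D,E,F,G}
A F (18): add. Components now {A,B,C,D,E,F,G}
The 2nd edge added is B C.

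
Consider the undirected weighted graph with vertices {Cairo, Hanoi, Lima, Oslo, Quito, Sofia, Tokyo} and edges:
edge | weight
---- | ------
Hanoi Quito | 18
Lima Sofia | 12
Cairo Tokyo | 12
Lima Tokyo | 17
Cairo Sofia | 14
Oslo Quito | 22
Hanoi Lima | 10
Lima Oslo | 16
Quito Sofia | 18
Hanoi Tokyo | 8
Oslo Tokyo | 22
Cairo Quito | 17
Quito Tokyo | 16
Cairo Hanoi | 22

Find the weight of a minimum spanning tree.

Kruskal's algorithm — process edges by increasing weight (ties by edge label):
Hanoi Tokyo (8): add — endpoints in different components.
Hanoi Lima (10): add — endpoints in different components.
Cairo Tokyo (12): add — endpoints in different components.
Lima Sofia (12): add — endpoints in different components.
Cairo Sofia (14): skip — Sofia and Cairo already connected.
Lima Oslo (16): add — endpoints in different components.
Quito Tokyo (16): add — endpoints in different components.
MST edges: Hanoi Tokyo, Hanoi Lima, Cairo Tokyo, Lima Sofia, Lima Oslo, Quito Tokyo; total weight 8+10+12+12+16+16 = 74.

74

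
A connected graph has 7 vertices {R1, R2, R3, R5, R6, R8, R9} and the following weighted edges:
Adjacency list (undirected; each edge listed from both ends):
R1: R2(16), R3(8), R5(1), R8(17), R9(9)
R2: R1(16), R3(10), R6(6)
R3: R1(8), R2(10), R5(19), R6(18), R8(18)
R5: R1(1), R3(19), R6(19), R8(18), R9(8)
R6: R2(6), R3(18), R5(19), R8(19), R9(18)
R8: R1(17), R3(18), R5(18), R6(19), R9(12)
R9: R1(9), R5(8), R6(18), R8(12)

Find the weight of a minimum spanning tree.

Kruskal's algorithm — process edges by increasing weight (ties by edge label):
R1—R5 (1): add — endpoints in different components.
R2—R6 (6): add — endpoints in different components.
R1—R3 (8): add — endpoints in different components.
R5—R9 (8): add — endpoints in different components.
R1—R9 (9): skip — R1 and R9 already connected.
R2—R3 (10): add — endpoints in different components.
R8—R9 (12): add — endpoints in different components.
MST edges: R1—R5, R2—R6, R1—R3, R5—R9, R2—R3, R8—R9; total weight 1+6+8+8+10+12 = 45.

45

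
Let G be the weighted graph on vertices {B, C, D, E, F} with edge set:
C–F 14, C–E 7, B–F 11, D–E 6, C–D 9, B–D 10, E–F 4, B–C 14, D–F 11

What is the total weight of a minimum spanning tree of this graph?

Sort edges by weight, then run Kruskal:
E–F (4): add — endpoints in different components.
D–E (6): add — endpoints in different components.
C–E (7): add — endpoints in different components.
C–D (9): skip — C and D already connected.
B–D (10): add — endpoints in different components.
MST edges: E–F, D–E, C–E, B–D; total weight 4+6+7+10 = 27.

27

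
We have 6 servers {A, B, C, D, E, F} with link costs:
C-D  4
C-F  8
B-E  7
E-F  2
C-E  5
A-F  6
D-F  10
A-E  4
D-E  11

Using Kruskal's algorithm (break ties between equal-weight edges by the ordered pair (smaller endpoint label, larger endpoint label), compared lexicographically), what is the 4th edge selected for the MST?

C-E

Kruskal: consider edges lightest-first.
E-F (2): add — endpoints in different components.
A-E (4): add — endpoints in different components.
C-D (4): add — endpoints in different components.
C-E (5): add — endpoints in different components.
A-F (6): skip — A and F already connected.
B-E (7): add — endpoints in different components.
The 4th edge added is C-E.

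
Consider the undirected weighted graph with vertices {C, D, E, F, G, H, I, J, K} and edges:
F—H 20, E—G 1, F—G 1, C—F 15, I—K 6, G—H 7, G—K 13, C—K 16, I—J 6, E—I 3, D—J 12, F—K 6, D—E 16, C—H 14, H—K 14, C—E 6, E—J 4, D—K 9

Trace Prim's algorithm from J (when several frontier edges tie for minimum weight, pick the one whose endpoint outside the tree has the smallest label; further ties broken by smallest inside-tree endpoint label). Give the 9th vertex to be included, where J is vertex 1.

D

Grow the tree from J using Prim:
Step 1: cheapest edge leaving the tree is E—J (4); add E.
Step 2: cheapest edge leaving the tree is E—G (1); add G.
Step 3: cheapest edge leaving the tree is F—G (1); add F.
Step 4: cheapest edge leaving the tree is E—I (3); add I.
Step 5: cheapest edge leaving the tree is C—E (6); add C.
Step 6: cheapest edge leaving the tree is F—K (6); add K.
Step 7: cheapest edge leaving the tree is G—H (7); add H.
Step 8: cheapest edge leaving the tree is D—K (9); add D.
Vertex order: J, E, G, F, I, C, K, H, D. The 9th vertex is D.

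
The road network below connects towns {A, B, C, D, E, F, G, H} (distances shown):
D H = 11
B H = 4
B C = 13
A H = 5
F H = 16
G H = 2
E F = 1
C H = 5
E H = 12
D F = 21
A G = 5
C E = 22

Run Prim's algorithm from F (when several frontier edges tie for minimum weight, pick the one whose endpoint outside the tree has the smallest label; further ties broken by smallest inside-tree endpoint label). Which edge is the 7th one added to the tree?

D-H

Grow the tree from F using Prim:
Step 1: frontier [E F 1, F H 16, D F 21] → take E F (1); add E.
Step 2: frontier [E H 12, C E 22, F H 16, D F 21] → take E H (12); add H.
Step 3: frontier [C E 22, D F 21, G H 2, B H 4, A H 5, C H 5, D H 11] → take G H (2); add G.
Step 4: frontier [C E 22, D F 21, A G 5, B H 4, A H 5, C H 5, D H 11] → take B H (4); add B.
Step 5: frontier [B C 13, C E 22, D F 21, A G 5, A H 5, C H 5, D H 11] → take A G (5); add A.
Step 6: frontier [B C 13, C E 22, D F 21, C H 5, D H 11] → take C H (5); add C.
Step 7: frontier [D F 21, D H 11] → take D H (11); add D.
The 7th edge added is D H.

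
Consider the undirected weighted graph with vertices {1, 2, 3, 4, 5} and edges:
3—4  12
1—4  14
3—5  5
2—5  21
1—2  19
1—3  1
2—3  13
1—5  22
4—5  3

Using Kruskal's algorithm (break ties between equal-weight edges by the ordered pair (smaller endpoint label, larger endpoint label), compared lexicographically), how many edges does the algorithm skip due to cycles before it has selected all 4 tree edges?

Kruskal's algorithm — process edges by increasing weight (ties by edge label):
1—3 (1): add. Components now {1,3} {2} {4} {5}
4—5 (3): add. Components now {1,3} {2} {4,5}
3—5 (5): add. Components now {1,3,4,5} {2}
3—4 (12): skip — 3 and 4 already connected.
2—3 (13): add. Components now {1,2,3,4,5}
Edges rejected before the tree was complete: 1.

1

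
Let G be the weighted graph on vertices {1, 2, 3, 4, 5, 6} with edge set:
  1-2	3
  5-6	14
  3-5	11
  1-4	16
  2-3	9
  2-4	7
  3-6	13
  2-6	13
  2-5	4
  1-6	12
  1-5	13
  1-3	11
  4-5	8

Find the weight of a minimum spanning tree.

Prim, starting at 6.
Step 1: frontier [1-6 12, 2-6 13, 3-6 13, 5-6 14] → take 1-6 (12); add 1.
Step 2: frontier [1-2 3, 1-3 11, 1-5 13, 1-4 16, 2-6 13, 3-6 13, 5-6 14] → take 1-2 (3); add 2.
Step 3: frontier [1-3 11, 1-5 13, 1-4 16, 2-5 4, 2-4 7, 2-3 9, 3-6 13, 5-6 14] → take 2-5 (4); add 5.
Step 4: frontier [1-3 11, 1-4 16, 2-4 7, 2-3 9, 4-5 8, 3-5 11, 3-6 13] → take 2-4 (7); add 4.
Step 5: frontier [1-3 11, 2-3 9, 3-5 11, 3-6 13] → take 2-3 (9); add 3.
MST edges: 1-6, 1-2, 2-5, 2-4, 2-3; total weight 12+3+4+7+9 = 35.

35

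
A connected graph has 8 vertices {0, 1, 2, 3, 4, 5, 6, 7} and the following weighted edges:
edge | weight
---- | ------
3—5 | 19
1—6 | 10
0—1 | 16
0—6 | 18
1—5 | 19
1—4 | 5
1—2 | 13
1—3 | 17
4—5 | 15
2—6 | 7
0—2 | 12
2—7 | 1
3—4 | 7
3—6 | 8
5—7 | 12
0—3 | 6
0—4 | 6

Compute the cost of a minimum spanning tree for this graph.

Kruskal: consider edges lightest-first.
2—7 (1): add — endpoints in different components.
1—4 (5): add — endpoints in different components.
0—3 (6): add — endpoints in different components.
0—4 (6): add — endpoints in different components.
2—6 (7): add — endpoints in different components.
3—4 (7): skip — 3 and 4 already connected.
3—6 (8): add — endpoints in different components.
1—6 (10): skip — 1 and 6 already connected.
0—2 (12): skip — 0 and 2 already connected.
5—7 (12): add — endpoints in different components.
MST edges: 2—7, 1—4, 0—3, 0—4, 2—6, 3—6, 5—7; total weight 1+5+6+6+7+8+12 = 45.

45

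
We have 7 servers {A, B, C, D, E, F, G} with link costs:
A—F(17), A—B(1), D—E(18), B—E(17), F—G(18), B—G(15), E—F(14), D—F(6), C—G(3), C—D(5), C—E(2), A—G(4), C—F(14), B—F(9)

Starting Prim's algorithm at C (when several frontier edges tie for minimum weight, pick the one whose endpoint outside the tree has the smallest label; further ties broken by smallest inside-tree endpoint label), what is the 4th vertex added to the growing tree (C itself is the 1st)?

Prim's algorithm from C:
Step 1: frontier [C—E 2, C—G 3, C—D 5, C—F 14] → take C—E (2); add E.
Step 2: frontier [C—G 3, C—D 5, C—F 14, E—F 14, B—E 17, D—E 18] → take C—G (3); add G.
Step 3: frontier [C—D 5, C—F 14, E—F 14, B—E 17, D—E 18, A—G 4, B—G 15, F—G 18] → take A—G (4); add A.
Step 4: frontier [A—B 1, A—F 17, C—D 5, C—F 14, E—F 14, B—E 17, D—E 18, B—G 15, F—G 18] → take A—B (1); add B.
Step 5: frontier [A—F 17, B—F 9, C—D 5, C—F 14, E—F 14, D—E 18, F—G 18] → take C—D (5); add D.
Step 6: frontier [A—F 17, B—F 9, C—F 14, D—F 6, E—F 14, F—G 18] → take D—F (6); add F.
Vertex order: C, E, G, A, B, D, F. The 4th vertex is A.

A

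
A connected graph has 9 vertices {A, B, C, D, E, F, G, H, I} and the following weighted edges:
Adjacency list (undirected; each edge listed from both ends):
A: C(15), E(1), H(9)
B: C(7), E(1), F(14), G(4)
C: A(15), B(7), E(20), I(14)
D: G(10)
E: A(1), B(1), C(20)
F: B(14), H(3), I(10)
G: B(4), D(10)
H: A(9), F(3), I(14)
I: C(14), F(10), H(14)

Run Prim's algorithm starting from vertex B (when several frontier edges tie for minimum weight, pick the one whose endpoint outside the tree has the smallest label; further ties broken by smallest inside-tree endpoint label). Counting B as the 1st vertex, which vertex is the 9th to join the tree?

Prim, starting at B.
Step 1: frontier [B E 1, B G 4, B C 7, B F 14] → take B E (1); add E.
Step 2: frontier [B G 4, B C 7, B F 14, A E 1, C E 20] → take A E (1); add A.
Step 3: frontier [A H 9, A C 15, B G 4, B C 7, B F 14, C E 20] → take B G (4); add G.
Step 4: frontier [A H 9, A C 15, B C 7, B F 14, C E 20, D G 10] → take B C (7); add C.
Step 5: frontier [A H 9, B F 14, C I 14, D G 10] → take A H (9); add H.
Step 6: frontier [B F 14, C I 14, D G 10, F H 3, H I 14] → take F H (3); add F.
Step 7: frontier [C I 14, F I 10, D G 10, H I 14] → take D G (10); add D.
Step 8: frontier [C I 14, F I 10, H I 14] → take F I (10); add I.
Vertex order: B, E, A, G, C, H, F, D, I. The 9th vertex is I.

I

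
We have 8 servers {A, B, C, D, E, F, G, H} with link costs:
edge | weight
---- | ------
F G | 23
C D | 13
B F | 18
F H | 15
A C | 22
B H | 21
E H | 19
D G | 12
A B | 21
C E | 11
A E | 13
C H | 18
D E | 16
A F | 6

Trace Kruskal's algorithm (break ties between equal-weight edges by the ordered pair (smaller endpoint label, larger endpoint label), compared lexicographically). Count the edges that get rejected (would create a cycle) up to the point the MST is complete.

Kruskal's algorithm — process edges by increasing weight (ties by edge label):
A F (6): add — endpoints in different components.
C E (11): add — endpoints in different components.
D G (12): add — endpoints in different components.
A E (13): add — endpoints in different components.
C D (13): add — endpoints in different components.
F H (15): add — endpoints in different components.
D E (16): skip — D and E already connected.
B F (18): add — endpoints in different components.
Edges rejected before the tree was complete: 1.

1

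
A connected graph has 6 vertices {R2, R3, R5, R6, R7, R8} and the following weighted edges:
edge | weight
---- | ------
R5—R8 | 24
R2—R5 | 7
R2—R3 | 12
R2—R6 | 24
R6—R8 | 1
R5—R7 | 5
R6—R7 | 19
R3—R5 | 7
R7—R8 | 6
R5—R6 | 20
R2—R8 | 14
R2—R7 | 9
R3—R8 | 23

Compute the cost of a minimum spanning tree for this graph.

Prim, starting at R6.
Step 1: frontier [R6—R8 1, R6—R7 19, R5—R6 20, R2—R6 24] → take R6—R8 (1); add R8.
Step 2: frontier [R6—R7 19, R5—R6 20, R2—R6 24, R7—R8 6, R2—R8 14, R3—R8 23, R5—R8 24] → take R7—R8 (6); add R7.
Step 3: frontier [R5—R6 20, R2—R6 24, R5—R7 5, R2—R7 9, R2—R8 14, R3—R8 23, R5—R8 24] → take R5—R7 (5); add R5.
Step 4: frontier [R2—R5 7, R3—R5 7, R2—R6 24, R2—R7 9, R2—R8 14, R3—R8 23] → take R2—R5 (7); add R2.
Step 5: frontier [R2—R3 12, R3—R5 7, R3—R8 23] → take R3—R5 (7); add R3.
MST edges: R6—R8, R7—R8, R5—R7, R2—R5, R3—R5; total weight 1+6+5+7+7 = 26.

26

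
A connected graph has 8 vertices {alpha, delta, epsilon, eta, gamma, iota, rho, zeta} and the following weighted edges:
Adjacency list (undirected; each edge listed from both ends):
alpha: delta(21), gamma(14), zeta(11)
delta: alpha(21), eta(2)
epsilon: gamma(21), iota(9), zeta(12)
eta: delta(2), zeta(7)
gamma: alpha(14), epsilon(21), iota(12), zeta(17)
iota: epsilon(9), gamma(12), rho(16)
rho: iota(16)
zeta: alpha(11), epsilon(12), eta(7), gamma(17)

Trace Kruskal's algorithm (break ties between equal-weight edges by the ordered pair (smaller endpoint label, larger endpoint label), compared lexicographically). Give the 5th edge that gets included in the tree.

epsilon-zeta

Kruskal's algorithm — process edges by increasing weight (ties by edge label):
delta—eta (2): add — endpoints in different components.
eta—zeta (7): add — endpoints in different components.
epsilon—iota (9): add — endpoints in different components.
alpha—zeta (11): add — endpoints in different components.
epsilon—zeta (12): add — endpoints in different components.
gamma—iota (12): add — endpoints in different components.
alpha—gamma (14): skip — gamma and alpha already connected.
iota—rho (16): add — endpoints in different components.
The 5th edge added is epsilon—zeta.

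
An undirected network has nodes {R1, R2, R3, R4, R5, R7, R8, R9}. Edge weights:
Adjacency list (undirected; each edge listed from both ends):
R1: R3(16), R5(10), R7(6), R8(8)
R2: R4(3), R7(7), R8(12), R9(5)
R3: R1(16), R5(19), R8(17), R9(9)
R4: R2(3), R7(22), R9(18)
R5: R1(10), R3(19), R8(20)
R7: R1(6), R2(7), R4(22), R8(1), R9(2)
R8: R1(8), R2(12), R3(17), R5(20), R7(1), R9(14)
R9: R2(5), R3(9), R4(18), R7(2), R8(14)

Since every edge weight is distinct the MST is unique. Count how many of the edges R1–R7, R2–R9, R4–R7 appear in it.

Sort edges by weight, then run Kruskal:
R7–R8 (1): add — endpoints in different components.
R7–R9 (2): add — endpoints in different components.
R2–R4 (3): add — endpoints in different components.
R2–R9 (5): add — endpoints in different components.
R1–R7 (6): add — endpoints in different components.
R2–R7 (7): skip — R2 and R7 already connected.
R1–R8 (8): skip — R1 and R8 already connected.
R3–R9 (9): add — endpoints in different components.
R1–R5 (10): add — endpoints in different components.
MST edge set: {R7–R8, R7–R9, R2–R4, R2–R9, R1–R7, R3–R9, R1–R5}.
Of the listed edges, {R1–R7, R2–R9} are in the MST → 2.

2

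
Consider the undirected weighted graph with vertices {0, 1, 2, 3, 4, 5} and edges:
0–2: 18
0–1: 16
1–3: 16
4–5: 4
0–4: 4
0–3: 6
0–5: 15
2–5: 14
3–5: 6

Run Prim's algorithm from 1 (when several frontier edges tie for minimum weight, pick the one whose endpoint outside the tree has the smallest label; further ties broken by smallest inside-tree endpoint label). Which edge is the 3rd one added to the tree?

4-5

Prim, starting at 1.
Step 1: frontier [0–1 16, 1–3 16] → take 0–1 (16); add 0.
Step 2: frontier [0–4 4, 0–3 6, 0–5 15, 0–2 18, 1–3 16] → take 0–4 (4); add 4.
Step 3: frontier [0–3 6, 0–5 15, 0–2 18, 1–3 16, 4–5 4] → take 4–5 (4); add 5.
Step 4: frontier [0–3 6, 0–2 18, 1–3 16, 3–5 6, 2–5 14] → take 0–3 (6); add 3.
Step 5: frontier [0–2 18, 2–5 14] → take 2–5 (14); add 2.
The 3rd edge added is 4–5.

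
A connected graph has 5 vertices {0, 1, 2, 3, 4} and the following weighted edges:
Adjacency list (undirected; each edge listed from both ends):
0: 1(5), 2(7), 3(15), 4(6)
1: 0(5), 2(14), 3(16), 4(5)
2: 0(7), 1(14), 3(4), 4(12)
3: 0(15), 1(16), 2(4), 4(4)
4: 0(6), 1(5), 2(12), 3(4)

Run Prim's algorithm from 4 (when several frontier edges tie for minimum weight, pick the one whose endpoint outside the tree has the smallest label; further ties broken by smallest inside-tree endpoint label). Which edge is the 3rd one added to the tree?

1-4

Grow the tree from 4 using Prim:
Step 1: frontier [3—4 4, 1—4 5, 0—4 6, 2—4 12] → take 3—4 (4); add 3.
Step 2: frontier [2—3 4, 0—3 15, 1—3 16, 1—4 5, 0—4 6, 2—4 12] → take 2—3 (4); add 2.
Step 3: frontier [0—2 7, 1—2 14, 0—3 15, 1—3 16, 1—4 5, 0—4 6] → take 1—4 (5); add 1.
Step 4: frontier [0—1 5, 0—2 7, 0—3 15, 0—4 6] → take 0—1 (5); add 0.
The 3rd edge added is 1—4.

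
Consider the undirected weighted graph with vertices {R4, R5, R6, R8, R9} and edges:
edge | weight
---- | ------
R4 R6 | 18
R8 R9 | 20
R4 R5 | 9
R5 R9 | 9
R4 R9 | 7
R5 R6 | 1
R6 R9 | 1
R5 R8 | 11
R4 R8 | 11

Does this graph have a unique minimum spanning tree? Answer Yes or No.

No

Sort edges by weight, then run Kruskal:
R5 R6 (1): add. Components now {R5,R6} {R8} {R9} {R4}
R6 R9 (1): add. Components now {R5,R6,R9} {R8} {R4}
R4 R9 (7): add. Components now {R4,R5,R6,R9} {R8}
R4 R5 (9): skip — R5 and R4 already connected.
R5 R9 (9): skip — R5 and R9 already connected.
R4 R8 (11): add. Components now {R4,R5,R6,R8,R9}
Non-tree edge R5 R8 has weight 11, equal to the heaviest edge on its tree cycle — swapping gives another MST of the same weight. Not unique.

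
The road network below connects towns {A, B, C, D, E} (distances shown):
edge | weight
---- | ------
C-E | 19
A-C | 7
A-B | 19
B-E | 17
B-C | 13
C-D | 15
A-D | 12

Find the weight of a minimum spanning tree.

Kruskal: consider edges lightest-first.
A-C (7): add — endpoints in different components.
A-D (12): add — endpoints in different components.
B-C (13): add — endpoints in different components.
C-D (15): skip — C and D already connected.
B-E (17): add — endpoints in different components.
MST edges: A-C, A-D, B-C, B-E; total weight 7+12+13+17 = 49.

49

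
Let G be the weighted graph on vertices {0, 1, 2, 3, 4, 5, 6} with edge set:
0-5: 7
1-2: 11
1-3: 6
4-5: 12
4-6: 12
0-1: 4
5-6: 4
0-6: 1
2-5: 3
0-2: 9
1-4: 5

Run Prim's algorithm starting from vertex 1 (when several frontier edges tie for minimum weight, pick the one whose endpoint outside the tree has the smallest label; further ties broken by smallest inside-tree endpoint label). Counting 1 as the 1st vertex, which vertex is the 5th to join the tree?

2

Grow the tree from 1 using Prim:
Step 1: cheapest edge leaving the tree is 0-1 (4); add 0.
Step 2: cheapest edge leaving the tree is 0-6 (1); add 6.
Step 3: cheapest edge leaving the tree is 5-6 (4); add 5.
Step 4: cheapest edge leaving the tree is 2-5 (3); add 2.
Step 5: cheapest edge leaving the tree is 1-4 (5); add 4.
Step 6: cheapest edge leaving the tree is 1-3 (6); add 3.
Vertex order: 1, 0, 6, 5, 2, 4, 3. The 5th vertex is 2.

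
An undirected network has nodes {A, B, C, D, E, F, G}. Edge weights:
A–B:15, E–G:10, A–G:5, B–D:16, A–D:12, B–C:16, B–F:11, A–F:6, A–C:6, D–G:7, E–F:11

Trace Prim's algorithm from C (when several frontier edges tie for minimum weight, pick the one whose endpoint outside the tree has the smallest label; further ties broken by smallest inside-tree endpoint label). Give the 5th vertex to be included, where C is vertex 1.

D

Prim, starting at C.
Step 1: cheapest edge leaving the tree is A–C (6); add A.
Step 2: cheapest edge leaving the tree is A–G (5); add G.
Step 3: cheapest edge leaving the tree is A–F (6); add F.
Step 4: cheapest edge leaving the tree is D–G (7); add D.
Step 5: cheapest edge leaving the tree is E–G (10); add E.
Step 6: cheapest edge leaving the tree is B–F (11); add B.
Vertex order: C, A, G, F, D, E, B. The 5th vertex is D.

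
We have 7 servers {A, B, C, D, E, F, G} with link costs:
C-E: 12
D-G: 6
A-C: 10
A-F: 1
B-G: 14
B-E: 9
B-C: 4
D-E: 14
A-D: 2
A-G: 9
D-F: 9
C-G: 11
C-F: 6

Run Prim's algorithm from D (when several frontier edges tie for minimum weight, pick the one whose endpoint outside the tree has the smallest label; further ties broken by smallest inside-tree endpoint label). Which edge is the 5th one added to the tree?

D-G

Grow the tree from D using Prim:
Step 1: cheapest edge leaving the tree is A-D (2); add A.
Step 2: cheapest edge leaving the tree is A-F (1); add F.
Step 3: cheapest edge leaving the tree is C-F (6); add C.
Step 4: cheapest edge leaving the tree is B-C (4); add B.
Step 5: cheapest edge leaving the tree is D-G (6); add G.
Step 6: cheapest edge leaving the tree is B-E (9); add E.
The 5th edge added is D-G.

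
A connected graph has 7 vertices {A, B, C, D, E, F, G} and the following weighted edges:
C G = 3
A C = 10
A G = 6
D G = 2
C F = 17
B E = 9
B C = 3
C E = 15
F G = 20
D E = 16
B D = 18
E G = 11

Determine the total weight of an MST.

Prim's algorithm from B:
Step 1: cheapest edge leaving the tree is B C (3); add C.
Step 2: cheapest edge leaving the tree is C G (3); add G.
Step 3: cheapest edge leaving the tree is D G (2); add D.
Step 4: cheapest edge leaving the tree is A G (6); add A.
Step 5: cheapest edge leaving the tree is B E (9); add E.
Step 6: cheapest edge leaving the tree is C F (17); add F.
MST edges: B C, C G, D G, A G, B E, C F; total weight 3+3+2+6+9+17 = 40.

40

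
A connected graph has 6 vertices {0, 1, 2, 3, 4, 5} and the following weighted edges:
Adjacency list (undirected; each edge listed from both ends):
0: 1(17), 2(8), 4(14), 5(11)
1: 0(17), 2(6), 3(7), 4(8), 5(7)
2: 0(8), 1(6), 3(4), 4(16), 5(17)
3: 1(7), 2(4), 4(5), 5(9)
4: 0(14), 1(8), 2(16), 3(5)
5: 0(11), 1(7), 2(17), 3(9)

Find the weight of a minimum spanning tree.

Prim, starting at 4.
Step 1: cheapest edge leaving the tree is 3 4 (5); add 3.
Step 2: cheapest edge leaving the tree is 2 3 (4); add 2.
Step 3: cheapest edge leaving the tree is 1 2 (6); add 1.
Step 4: cheapest edge leaving the tree is 1 5 (7); add 5.
Step 5: cheapest edge leaving the tree is 0 2 (8); add 0.
MST edges: 3 4, 2 3, 1 2, 1 5, 0 2; total weight 5+4+6+7+8 = 30.

30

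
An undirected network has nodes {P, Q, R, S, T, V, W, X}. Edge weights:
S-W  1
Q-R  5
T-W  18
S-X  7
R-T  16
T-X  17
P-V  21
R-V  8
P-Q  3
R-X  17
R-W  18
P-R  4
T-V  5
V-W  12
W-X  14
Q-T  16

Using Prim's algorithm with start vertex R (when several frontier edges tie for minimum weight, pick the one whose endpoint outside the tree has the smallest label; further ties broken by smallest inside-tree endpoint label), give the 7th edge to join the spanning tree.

S-X

Prim, starting at R.
Step 1: cheapest edge leaving the tree is P-R (4); add P.
Step 2: cheapest edge leaving the tree is P-Q (3); add Q.
Step 3: cheapest edge leaving the tree is R-V (8); add V.
Step 4: cheapest edge leaving the tree is T-V (5); add T.
Step 5: cheapest edge leaving the tree is V-W (12); add W.
Step 6: cheapest edge leaving the tree is S-W (1); add S.
Step 7: cheapest edge leaving the tree is S-X (7); add X.
The 7th edge added is S-X.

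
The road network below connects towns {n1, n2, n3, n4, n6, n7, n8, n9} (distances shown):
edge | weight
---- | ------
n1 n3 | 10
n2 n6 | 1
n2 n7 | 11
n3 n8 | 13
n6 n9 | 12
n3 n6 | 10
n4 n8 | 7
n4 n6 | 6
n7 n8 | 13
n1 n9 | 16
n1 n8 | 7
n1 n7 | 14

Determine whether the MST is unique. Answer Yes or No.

No

Sort edges by weight, then run Kruskal:
n2 n6 (1): add — endpoints in different components.
n4 n6 (6): add — endpoints in different components.
n1 n8 (7): add — endpoints in different components.
n4 n8 (7): add — endpoints in different components.
n1 n3 (10): add — endpoints in different components.
n3 n6 (10): skip — n3 and n6 already connected.
n2 n7 (11): add — endpoints in different components.
n6 n9 (12): add — endpoints in different components.
Non-tree edge n3 n6 has weight 10, equal to the heaviest edge on its tree cycle — swapping gives another MST of the same weight. Not unique.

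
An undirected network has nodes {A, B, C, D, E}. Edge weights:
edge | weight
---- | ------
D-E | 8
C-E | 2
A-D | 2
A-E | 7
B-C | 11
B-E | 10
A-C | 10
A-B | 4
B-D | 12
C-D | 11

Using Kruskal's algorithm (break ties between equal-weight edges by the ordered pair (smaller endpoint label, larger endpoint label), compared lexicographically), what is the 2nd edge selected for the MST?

C-E

Kruskal's algorithm — process edges by increasing weight (ties by edge label):
A-D (2): add. Components now {A,D} {B} {C} {E}
C-E (2): add. Components now {A,D} {B} {C,E}
A-B (4): add. Components now {A,B,D} {C,E}
A-E (7): add. Components now {A,B,C,D,E}
The 2nd edge added is C-E.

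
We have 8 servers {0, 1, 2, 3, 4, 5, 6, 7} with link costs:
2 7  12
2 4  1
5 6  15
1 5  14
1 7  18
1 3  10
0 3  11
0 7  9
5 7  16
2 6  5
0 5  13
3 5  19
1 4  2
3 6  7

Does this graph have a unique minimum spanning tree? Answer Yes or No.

Kruskal's algorithm — process edges by increasing weight (ties by edge label):
2 4 (1): add — endpoints in different components.
1 4 (2): add — endpoints in different components.
2 6 (5): add — endpoints in different components.
3 6 (7): add — endpoints in different components.
0 7 (9): add — endpoints in different components.
1 3 (10): skip — 1 and 3 already connected.
0 3 (11): add — endpoints in different components.
2 7 (12): skip — 2 and 7 already connected.
0 5 (13): add — endpoints in different components.
Every non-tree edge has weight strictly greater than the heaviest edge on the tree path between its endpoints, so the MST is unique.

Yes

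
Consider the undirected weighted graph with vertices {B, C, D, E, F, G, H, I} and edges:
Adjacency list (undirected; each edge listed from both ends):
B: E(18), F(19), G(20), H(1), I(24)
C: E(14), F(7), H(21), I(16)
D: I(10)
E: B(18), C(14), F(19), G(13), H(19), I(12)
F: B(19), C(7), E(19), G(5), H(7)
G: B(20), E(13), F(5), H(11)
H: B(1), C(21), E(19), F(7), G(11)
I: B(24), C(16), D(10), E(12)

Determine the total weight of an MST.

Kruskal's algorithm — process edges by increasing weight (ties by edge label):
B—H (1): add — endpoints in different components.
F—G (5): add — endpoints in different components.
C—F (7): add — endpoints in different components.
F—H (7): add — endpoints in different components.
D—I (10): add — endpoints in different components.
G—H (11): skip — G and H already connected.
E—I (12): add — endpoints in different components.
E—G (13): add — endpoints in different components.
MST edges: B—H, F—G, C—F, F—H, D—I, E—I, E—G; total weight 1+5+7+7+10+12+13 = 55.

55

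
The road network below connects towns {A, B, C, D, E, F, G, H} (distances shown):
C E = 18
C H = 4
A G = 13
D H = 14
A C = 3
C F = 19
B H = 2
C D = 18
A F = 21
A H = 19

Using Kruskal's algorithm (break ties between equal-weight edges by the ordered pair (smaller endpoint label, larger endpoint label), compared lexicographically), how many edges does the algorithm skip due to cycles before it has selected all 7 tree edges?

2

Kruskal: consider edges lightest-first.
B H (2): add — endpoints in different components.
A C (3): add — endpoints in different components.
C H (4): add — endpoints in different components.
A G (13): add — endpoints in different components.
D H (14): add — endpoints in different components.
C D (18): skip — C and D already connected.
C E (18): add — endpoints in different components.
A H (19): skip — A and H already connected.
C F (19): add — endpoints in different components.
Edges rejected before the tree was complete: 2.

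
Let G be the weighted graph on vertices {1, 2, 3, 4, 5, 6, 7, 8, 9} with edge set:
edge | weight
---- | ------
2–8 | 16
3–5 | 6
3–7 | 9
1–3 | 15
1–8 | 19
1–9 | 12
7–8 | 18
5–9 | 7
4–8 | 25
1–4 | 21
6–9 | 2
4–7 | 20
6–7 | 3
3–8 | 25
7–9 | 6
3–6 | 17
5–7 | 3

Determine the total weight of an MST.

Prim's algorithm from 4:
Step 1: cheapest edge leaving the tree is 4–7 (20); add 7.
Step 2: cheapest edge leaving the tree is 5–7 (3); add 5.
Step 3: cheapest edge leaving the tree is 6–7 (3); add 6.
Step 4: cheapest edge leaving the tree is 6–9 (2); add 9.
Step 5: cheapest edge leaving the tree is 3–5 (6); add 3.
Step 6: cheapest edge leaving the tree is 1–9 (12); add 1.
Step 7: cheapest edge leaving the tree is 7–8 (18); add 8.
Step 8: cheapest edge leaving the tree is 2–8 (16); add 2.
MST edges: 4–7, 5–7, 6–7, 6–9, 3–5, 1–9, 7–8, 2–8; total weight 20+3+3+2+6+12+18+16 = 80.

80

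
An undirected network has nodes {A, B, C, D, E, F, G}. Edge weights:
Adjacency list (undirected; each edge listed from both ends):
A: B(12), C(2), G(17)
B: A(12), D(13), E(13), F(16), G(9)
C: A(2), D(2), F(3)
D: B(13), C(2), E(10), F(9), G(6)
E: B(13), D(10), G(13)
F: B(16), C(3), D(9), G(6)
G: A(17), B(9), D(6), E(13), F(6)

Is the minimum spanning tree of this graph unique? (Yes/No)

Kruskal's algorithm — process edges by increasing weight (ties by edge label):
A C (2): add — endpoints in different components.
C D (2): add — endpoints in different components.
C F (3): add — endpoints in different components.
D G (6): add — endpoints in different components.
F G (6): skip — F and G already connected.
B G (9): add — endpoints in different components.
D F (9): skip — D and F already connected.
D E (10): add — endpoints in different components.
Non-tree edge F G has weight 6, equal to the heaviest edge on its tree cycle — swapping gives another MST of the same weight. Not unique.

No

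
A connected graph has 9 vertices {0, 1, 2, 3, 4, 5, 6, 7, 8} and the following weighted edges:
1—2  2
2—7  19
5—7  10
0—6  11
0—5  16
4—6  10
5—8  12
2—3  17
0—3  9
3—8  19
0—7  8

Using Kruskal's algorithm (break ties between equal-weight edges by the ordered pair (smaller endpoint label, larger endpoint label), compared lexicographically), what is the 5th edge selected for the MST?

Sort edges by weight, then run Kruskal:
1—2 (2): add — endpoints in different components.
0—7 (8): add — endpoints in different components.
0—3 (9): add — endpoints in different components.
4—6 (10): add — endpoints in different components.
5—7 (10): add — endpoints in different components.
0—6 (11): add — endpoints in different components.
5—8 (12): add — endpoints in different components.
0—5 (16): skip — 0 and 5 already connected.
2—3 (17): add — endpoints in different components.
The 5th edge added is 5—7.

5-7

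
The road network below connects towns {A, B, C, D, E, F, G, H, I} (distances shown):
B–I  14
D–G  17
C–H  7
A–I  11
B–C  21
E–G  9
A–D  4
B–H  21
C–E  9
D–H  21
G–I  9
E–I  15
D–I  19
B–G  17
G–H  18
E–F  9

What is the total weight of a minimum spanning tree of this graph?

Kruskal: consider edges lightest-first.
A–D (4): add — endpoints in different components.
C–H (7): add — endpoints in different components.
C–E (9): add — endpoints in different components.
E–F (9): add — endpoints in different components.
E–G (9): add — endpoints in different components.
G–I (9): add — endpoints in different components.
A–I (11): add — endpoints in different components.
B–I (14): add — endpoints in different components.
MST edges: A–D, C–H, C–E, E–F, E–G, G–I, A–I, B–I; total weight 4+7+9+9+9+9+11+14 = 72.

72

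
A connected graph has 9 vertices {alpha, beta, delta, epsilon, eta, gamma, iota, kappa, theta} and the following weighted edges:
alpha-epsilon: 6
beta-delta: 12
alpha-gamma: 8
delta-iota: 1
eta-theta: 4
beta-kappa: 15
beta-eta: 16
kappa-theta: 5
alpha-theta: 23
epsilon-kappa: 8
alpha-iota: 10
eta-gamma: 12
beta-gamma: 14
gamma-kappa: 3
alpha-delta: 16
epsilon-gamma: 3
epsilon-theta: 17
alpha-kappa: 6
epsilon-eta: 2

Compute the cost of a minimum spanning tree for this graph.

Prim's algorithm from iota:
Step 1: cheapest edge leaving the tree is delta-iota (1); add delta.
Step 2: cheapest edge leaving the tree is alpha-iota (10); add alpha.
Step 3: cheapest edge leaving the tree is alpha-epsilon (6); add epsilon.
Step 4: cheapest edge leaving the tree is epsilon-eta (2); add eta.
Step 5: cheapest edge leaving the tree is epsilon-gamma (3); add gamma.
Step 6: cheapest edge leaving the tree is gamma-kappa (3); add kappa.
Step 7: cheapest edge leaving the tree is eta-theta (4); add theta.
Step 8: cheapest edge leaving the tree is beta-delta (12); add beta.
MST edges: delta-iota, alpha-iota, alpha-epsilon, epsilon-eta, epsilon-gamma, gamma-kappa, eta-theta, beta-delta; total weight 1+10+6+2+3+3+4+12 = 41.

41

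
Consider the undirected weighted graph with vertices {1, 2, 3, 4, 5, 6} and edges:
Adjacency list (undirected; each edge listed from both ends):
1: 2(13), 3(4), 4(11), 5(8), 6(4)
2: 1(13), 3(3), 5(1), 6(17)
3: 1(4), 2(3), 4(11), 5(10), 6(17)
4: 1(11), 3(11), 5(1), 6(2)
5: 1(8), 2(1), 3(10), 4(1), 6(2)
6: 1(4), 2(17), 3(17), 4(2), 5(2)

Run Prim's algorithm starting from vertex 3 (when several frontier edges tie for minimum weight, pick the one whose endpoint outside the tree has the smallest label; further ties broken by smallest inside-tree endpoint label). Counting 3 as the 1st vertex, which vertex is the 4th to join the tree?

Grow the tree from 3 using Prim:
Step 1: cheapest edge leaving the tree is 2-3 (3); add 2.
Step 2: cheapest edge leaving the tree is 2-5 (1); add 5.
Step 3: cheapest edge leaving the tree is 4-5 (1); add 4.
Step 4: cheapest edge leaving the tree is 4-6 (2); add 6.
Step 5: cheapest edge leaving the tree is 1-3 (4); add 1.
Vertex order: 3, 2, 5, 4, 6, 1. The 4th vertex is 4.

4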